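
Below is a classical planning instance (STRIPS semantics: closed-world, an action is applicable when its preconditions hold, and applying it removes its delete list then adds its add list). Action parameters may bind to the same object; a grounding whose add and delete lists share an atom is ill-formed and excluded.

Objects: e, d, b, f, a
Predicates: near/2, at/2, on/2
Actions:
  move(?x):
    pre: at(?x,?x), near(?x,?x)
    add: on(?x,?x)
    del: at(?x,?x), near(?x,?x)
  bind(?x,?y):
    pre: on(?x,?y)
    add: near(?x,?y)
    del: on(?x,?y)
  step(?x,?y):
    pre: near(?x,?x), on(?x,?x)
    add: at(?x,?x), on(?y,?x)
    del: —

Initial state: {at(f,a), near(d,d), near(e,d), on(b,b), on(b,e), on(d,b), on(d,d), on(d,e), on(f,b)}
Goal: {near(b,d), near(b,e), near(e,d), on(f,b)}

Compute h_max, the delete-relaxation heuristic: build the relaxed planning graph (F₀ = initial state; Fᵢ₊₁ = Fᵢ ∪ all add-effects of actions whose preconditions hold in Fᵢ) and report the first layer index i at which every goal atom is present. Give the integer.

F0 = init (9 atoms)
F1 = F0 ∪ {at(d,d), near(b,b), near(b,e), near(d,b), near(d,e), near(f,b), on(a,d), on(b,d), on(e,d), on(f,d)}  (19 atoms)
F2 = F1 ∪ {at(b,b), near(a,d), near(b,d), near(f,d), on(a,b), on(e,b)}  (25 atoms)
goal ⊆ F2  ⇒  h_max = 2

2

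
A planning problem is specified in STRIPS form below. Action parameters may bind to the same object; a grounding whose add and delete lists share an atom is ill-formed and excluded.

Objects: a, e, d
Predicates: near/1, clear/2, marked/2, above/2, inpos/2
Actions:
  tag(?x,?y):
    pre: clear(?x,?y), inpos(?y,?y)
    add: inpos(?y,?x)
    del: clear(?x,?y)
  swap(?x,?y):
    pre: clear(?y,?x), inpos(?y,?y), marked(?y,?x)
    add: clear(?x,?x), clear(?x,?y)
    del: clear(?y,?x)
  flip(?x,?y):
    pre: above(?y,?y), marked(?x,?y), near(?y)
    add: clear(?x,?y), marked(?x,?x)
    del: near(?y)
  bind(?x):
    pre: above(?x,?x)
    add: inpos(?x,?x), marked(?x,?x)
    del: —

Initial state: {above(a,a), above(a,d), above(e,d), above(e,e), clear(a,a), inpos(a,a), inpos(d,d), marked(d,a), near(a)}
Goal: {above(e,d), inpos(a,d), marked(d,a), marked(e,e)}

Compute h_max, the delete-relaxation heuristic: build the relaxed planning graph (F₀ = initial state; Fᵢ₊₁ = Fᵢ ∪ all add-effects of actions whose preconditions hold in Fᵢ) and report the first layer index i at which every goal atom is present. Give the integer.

F0 = init (9 atoms)
F1 = F0 ∪ {clear(d,a), inpos(e,e), marked(a,a), marked(d,d), marked(e,e)}  (14 atoms)
F2 = F1 ∪ {clear(a,d), inpos(a,d)}  (16 atoms)
goal ⊆ F2  ⇒  h_max = 2

2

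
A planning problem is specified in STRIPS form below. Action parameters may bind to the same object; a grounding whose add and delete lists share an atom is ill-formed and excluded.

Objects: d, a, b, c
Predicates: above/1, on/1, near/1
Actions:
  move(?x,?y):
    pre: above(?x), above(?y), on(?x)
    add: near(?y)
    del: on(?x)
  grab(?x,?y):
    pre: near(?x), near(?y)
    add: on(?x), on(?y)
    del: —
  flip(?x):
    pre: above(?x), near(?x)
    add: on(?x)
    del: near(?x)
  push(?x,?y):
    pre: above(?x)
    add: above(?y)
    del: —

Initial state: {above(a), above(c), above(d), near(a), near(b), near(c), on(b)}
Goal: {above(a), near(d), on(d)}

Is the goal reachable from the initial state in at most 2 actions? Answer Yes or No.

1. grab(a,a)  →  {above(a), above(c), above(d), near(a), near(b), near(c), on(a), on(b)}
2. move(a,d)  →  {above(a), above(c), above(d), near(a), near(b), near(c), near(d), on(b)}
3. grab(d,d)  →  {above(a), above(c), above(d), near(a), near(b), near(c), near(d), on(b), on(d)}
optimal plan length = 3; 3 > 2

No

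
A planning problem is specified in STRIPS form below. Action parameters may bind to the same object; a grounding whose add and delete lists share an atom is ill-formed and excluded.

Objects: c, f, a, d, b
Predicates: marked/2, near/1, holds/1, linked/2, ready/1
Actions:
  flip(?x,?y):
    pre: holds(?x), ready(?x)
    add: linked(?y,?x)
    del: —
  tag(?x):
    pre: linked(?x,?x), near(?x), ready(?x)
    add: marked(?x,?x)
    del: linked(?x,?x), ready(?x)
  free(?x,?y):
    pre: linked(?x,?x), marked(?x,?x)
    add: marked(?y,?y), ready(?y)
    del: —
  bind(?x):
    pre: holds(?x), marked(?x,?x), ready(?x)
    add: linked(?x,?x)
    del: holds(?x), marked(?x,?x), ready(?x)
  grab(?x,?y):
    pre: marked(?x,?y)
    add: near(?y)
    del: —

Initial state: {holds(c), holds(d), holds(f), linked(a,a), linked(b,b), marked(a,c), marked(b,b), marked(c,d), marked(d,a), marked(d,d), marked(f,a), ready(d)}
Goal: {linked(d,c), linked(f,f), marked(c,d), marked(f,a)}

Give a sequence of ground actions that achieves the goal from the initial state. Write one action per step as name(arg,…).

free(b,c); flip(c,d); free(b,f); flip(f,f)

1. free(b,c)  →  {holds(c), holds(d), holds(f), linked(a,a), linked(b,b), marked(a,c), marked(b,b), marked(c,c), marked(c,d), marked(d,a), marked(d,d), marked(f,a), ready(c), ready(d)}
2. flip(c,d)  →  {holds(c), holds(d), holds(f), linked(a,a), linked(b,b), linked(d,c), marked(a,c), marked(b,b), marked(c,c), marked(c,d), marked(d,a), marked(d,d), marked(f,a), ready(c), ready(d)}
3. free(b,f)  →  {holds(c), holds(d), holds(f), linked(a,a), linked(b,b), linked(d,c), marked(a,c), marked(b,b), marked(c,c), marked(c,d), marked(d,a), marked(d,d), marked(f,a), marked(f,f), ready(c), ready(d), ready(f)}
4. flip(f,f)  →  {holds(c), holds(d), holds(f), linked(a,a), linked(b,b), linked(d,c), linked(f,f), marked(a,c), marked(b,b), marked(c,c), marked(c,d), marked(d,a), marked(d,d), marked(f,a), marked(f,f), ready(c), ready(d), ready(f)}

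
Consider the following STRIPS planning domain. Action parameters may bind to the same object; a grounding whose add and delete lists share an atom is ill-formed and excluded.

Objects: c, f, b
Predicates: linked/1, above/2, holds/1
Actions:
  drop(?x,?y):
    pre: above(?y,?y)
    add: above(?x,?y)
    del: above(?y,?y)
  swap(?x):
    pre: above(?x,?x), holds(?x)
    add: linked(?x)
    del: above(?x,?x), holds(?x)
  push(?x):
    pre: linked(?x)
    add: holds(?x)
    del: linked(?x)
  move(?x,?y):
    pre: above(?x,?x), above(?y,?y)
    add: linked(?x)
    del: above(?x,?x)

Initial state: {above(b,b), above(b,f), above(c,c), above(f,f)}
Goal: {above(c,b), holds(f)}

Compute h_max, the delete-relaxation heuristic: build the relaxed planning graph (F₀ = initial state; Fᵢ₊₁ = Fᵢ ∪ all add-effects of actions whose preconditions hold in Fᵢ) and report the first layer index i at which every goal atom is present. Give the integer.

F0 = init (4 atoms)
F1 = F0 ∪ {above(b,c), above(c,b), above(c,f), above(f,b), above(f,c), linked(b), linked(c), linked(f)}  (12 atoms)
F2 = F1 ∪ {holds(b), holds(c), holds(f)}  (15 atoms)
goal ⊆ F2  ⇒  h_max = 2

2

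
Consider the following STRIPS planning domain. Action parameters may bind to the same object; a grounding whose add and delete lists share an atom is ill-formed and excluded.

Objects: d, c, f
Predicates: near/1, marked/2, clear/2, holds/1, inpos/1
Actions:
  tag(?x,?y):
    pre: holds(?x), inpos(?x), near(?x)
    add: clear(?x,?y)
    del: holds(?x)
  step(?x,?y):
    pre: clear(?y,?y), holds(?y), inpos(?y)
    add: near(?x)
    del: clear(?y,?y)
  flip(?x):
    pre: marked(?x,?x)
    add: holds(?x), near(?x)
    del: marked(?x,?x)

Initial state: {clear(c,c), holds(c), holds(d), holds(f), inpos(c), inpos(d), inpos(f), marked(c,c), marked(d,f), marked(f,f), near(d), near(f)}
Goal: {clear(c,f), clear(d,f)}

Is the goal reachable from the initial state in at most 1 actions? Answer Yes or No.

1. tag(d,f)  →  {clear(c,c), clear(d,f), holds(c), holds(f), inpos(c), inpos(d), inpos(f), marked(c,c), marked(d,f), marked(f,f), near(d), near(f)}
2. step(c,c)  →  {clear(d,f), holds(c), holds(f), inpos(c), inpos(d), inpos(f), marked(c,c), marked(d,f), marked(f,f), near(c), near(d), near(f)}
3. tag(c,f)  →  {clear(c,f), clear(d,f), holds(f), inpos(c), inpos(d), inpos(f), marked(c,c), marked(d,f), marked(f,f), near(c), near(d), near(f)}
optimal plan length = 3; 3 > 1

No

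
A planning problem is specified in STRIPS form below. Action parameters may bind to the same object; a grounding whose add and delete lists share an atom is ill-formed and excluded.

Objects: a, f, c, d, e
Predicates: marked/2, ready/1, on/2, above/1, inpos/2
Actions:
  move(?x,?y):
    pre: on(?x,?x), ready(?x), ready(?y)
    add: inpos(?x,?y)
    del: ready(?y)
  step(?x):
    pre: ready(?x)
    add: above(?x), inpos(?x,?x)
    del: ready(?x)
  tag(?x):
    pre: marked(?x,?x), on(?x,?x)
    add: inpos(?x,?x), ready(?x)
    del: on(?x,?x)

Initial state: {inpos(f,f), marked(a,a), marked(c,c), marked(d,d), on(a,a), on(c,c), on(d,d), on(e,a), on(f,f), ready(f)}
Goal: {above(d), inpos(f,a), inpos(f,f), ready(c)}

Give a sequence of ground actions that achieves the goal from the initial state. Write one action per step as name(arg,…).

tag(a); move(f,a); tag(c); tag(d); step(d)

1. tag(a)  →  {inpos(a,a), inpos(f,f), marked(a,a), marked(c,c), marked(d,d), on(c,c), on(d,d), on(e,a), on(f,f), ready(a), ready(f)}
2. move(f,a)  →  {inpos(a,a), inpos(f,a), inpos(f,f), marked(a,a), marked(c,c), marked(d,d), on(c,c), on(d,d), on(e,a), on(f,f), ready(f)}
3. tag(c)  →  {inpos(a,a), inpos(c,c), inpos(f,a), inpos(f,f), marked(a,a), marked(c,c), marked(d,d), on(d,d), on(e,a), on(f,f), ready(c), ready(f)}
4. tag(d)  →  {inpos(a,a), inpos(c,c), inpos(d,d), inpos(f,a), inpos(f,f), marked(a,a), marked(c,c), marked(d,d), on(e,a), on(f,f), ready(c), ready(d), ready(f)}
5. step(d)  →  {above(d), inpos(a,a), inpos(c,c), inpos(d,d), inpos(f,a), inpos(f,f), marked(a,a), marked(c,c), marked(d,d), on(e,a), on(f,f), ready(c), ready(f)}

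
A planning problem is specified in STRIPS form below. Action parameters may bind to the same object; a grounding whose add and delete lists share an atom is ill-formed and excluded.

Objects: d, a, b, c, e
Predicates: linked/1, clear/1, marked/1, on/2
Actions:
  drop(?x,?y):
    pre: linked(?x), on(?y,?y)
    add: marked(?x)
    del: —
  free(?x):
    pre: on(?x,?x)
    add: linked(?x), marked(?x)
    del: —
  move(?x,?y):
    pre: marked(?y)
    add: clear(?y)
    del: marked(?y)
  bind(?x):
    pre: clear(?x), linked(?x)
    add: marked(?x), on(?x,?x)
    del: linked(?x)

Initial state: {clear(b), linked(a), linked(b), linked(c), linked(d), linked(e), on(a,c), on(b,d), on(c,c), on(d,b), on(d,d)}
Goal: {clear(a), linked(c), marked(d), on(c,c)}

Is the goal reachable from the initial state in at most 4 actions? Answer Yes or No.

Yes

1. drop(d,d)  →  {clear(b), linked(a), linked(b), linked(c), linked(d), linked(e), marked(d), on(a,c), on(b,d), on(c,c), on(d,b), on(d,d)}
2. drop(a,d)  →  {clear(b), linked(a), linked(b), linked(c), linked(d), linked(e), marked(a), marked(d), on(a,c), on(b,d), on(c,c), on(d,b), on(d,d)}
3. move(d,a)  →  {clear(a), clear(b), linked(a), linked(b), linked(c), linked(d), linked(e), marked(d), on(a,c), on(b,d), on(c,c), on(d,b), on(d,d)}
optimal plan length = 3; 3 ≤ 4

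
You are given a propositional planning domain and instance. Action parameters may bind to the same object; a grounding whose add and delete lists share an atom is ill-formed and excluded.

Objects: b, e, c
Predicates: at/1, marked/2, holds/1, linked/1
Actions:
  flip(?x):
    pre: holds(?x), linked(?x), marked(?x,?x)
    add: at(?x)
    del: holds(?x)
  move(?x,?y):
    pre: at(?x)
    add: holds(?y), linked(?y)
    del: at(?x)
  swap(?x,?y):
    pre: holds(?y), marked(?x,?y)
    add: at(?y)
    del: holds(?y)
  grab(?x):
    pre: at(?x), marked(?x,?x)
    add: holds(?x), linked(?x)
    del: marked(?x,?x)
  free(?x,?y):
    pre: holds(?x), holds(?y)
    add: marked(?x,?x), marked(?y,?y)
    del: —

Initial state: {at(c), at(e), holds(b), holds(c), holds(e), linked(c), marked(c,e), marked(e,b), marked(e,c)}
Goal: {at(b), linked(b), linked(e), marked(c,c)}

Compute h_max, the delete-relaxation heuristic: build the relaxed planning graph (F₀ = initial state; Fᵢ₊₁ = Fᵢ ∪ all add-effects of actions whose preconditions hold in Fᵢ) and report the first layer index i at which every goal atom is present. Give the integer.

F0 = init (9 atoms)
F1 = F0 ∪ {at(b), linked(b), linked(e), marked(b,b), marked(c,c), marked(e,e)}  (15 atoms)
goal ⊆ F1  ⇒  h_max = 1

1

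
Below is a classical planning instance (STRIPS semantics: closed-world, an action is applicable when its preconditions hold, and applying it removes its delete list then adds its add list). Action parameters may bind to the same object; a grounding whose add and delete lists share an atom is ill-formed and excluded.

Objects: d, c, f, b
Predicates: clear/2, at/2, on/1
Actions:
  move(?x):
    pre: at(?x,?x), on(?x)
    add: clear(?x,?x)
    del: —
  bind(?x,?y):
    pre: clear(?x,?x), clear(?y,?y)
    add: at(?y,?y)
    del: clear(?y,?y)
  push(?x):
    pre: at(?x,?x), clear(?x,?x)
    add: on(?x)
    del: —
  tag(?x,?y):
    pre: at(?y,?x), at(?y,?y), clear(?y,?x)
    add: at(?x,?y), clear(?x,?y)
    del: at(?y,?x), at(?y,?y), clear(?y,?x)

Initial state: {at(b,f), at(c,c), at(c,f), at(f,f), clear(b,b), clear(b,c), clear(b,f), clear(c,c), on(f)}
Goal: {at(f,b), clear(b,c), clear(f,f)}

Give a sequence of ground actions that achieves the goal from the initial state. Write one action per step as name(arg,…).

move(f); bind(c,b); tag(f,b)

1. move(f)  →  {at(b,f), at(c,c), at(c,f), at(f,f), clear(b,b), clear(b,c), clear(b,f), clear(c,c), clear(f,f), on(f)}
2. bind(c,b)  →  {at(b,b), at(b,f), at(c,c), at(c,f), at(f,f), clear(b,c), clear(b,f), clear(c,c), clear(f,f), on(f)}
3. tag(f,b)  →  {at(c,c), at(c,f), at(f,b), at(f,f), clear(b,c), clear(c,c), clear(f,b), clear(f,f), on(f)}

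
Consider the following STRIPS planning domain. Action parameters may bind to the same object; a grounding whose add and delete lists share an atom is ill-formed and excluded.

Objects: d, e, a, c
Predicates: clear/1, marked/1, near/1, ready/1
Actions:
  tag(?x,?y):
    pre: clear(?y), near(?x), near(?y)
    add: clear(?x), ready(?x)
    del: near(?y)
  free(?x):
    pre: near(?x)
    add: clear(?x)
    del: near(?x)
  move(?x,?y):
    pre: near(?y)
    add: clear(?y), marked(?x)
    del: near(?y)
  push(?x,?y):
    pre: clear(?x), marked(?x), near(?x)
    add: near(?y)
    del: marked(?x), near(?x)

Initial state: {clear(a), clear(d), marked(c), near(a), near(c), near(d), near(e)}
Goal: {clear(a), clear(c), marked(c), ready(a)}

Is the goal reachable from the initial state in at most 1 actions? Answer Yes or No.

1. tag(a,d)  →  {clear(a), clear(d), marked(c), near(a), near(c), near(e), ready(a)}
2. tag(c,a)  →  {clear(a), clear(c), clear(d), marked(c), near(c), near(e), ready(a), ready(c)}
optimal plan length = 2; 2 > 1

No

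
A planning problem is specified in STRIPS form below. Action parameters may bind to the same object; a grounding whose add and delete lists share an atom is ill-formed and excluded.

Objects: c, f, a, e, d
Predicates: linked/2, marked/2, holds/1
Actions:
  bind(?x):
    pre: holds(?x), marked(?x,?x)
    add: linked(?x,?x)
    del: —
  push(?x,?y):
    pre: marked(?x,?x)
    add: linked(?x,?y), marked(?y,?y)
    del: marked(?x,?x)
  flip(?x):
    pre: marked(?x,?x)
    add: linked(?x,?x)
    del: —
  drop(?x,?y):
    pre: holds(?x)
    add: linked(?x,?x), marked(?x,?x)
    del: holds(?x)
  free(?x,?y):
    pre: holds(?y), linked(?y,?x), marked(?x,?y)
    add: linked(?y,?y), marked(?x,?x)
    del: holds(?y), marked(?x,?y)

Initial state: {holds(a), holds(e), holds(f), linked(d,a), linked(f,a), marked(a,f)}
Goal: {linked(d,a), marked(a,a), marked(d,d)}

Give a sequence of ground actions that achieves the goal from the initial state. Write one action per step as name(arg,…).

drop(f,c); push(f,d); drop(a,c)

1. drop(f,c)  →  {holds(a), holds(e), linked(d,a), linked(f,a), linked(f,f), marked(a,f), marked(f,f)}
2. push(f,d)  →  {holds(a), holds(e), linked(d,a), linked(f,a), linked(f,d), linked(f,f), marked(a,f), marked(d,d)}
3. drop(a,c)  →  {holds(e), linked(a,a), linked(d,a), linked(f,a), linked(f,d), linked(f,f), marked(a,a), marked(a,f), marked(d,d)}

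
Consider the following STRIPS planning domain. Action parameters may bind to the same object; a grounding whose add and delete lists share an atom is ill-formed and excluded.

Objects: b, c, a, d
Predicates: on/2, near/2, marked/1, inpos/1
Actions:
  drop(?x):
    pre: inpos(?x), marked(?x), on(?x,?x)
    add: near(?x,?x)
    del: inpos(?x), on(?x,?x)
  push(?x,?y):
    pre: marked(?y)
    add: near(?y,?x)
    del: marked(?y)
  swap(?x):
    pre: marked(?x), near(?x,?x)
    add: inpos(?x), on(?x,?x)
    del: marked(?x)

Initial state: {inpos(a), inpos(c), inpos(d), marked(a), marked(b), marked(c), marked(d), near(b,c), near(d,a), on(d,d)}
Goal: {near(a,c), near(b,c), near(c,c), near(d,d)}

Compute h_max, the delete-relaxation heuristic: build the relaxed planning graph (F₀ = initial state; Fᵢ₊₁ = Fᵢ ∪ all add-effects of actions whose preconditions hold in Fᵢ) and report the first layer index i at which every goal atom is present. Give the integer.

F0 = init (10 atoms)
F1 = F0 ∪ {near(a,a), near(a,b), near(a,c), near(a,d), near(b,a), near(b,b), near(b,d), near(c,a), near(c,b), near(c,c), near(c,d), near(d,b), near(d,c), near(d,d)}  (24 atoms)
goal ⊆ F1  ⇒  h_max = 1

1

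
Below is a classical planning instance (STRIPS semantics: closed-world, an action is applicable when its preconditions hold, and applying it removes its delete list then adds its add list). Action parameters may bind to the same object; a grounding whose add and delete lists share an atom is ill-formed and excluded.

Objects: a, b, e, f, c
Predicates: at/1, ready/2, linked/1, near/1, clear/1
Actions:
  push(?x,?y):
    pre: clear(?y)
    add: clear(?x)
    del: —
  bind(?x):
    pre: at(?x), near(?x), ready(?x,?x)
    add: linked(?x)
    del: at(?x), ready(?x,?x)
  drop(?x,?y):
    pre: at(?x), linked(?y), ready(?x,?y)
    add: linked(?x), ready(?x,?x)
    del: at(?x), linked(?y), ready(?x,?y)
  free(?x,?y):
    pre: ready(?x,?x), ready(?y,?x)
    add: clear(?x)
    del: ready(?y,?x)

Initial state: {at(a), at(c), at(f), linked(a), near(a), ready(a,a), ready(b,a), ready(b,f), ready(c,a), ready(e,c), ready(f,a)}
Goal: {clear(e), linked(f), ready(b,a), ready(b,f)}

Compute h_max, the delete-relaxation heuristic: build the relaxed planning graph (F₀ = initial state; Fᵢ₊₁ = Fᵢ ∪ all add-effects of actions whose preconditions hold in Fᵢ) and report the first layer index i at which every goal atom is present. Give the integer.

2

F0 = init (11 atoms)
F1 = F0 ∪ {clear(a), linked(c), linked(f), ready(c,c), ready(f,f)}  (16 atoms)
F2 = F1 ∪ {clear(b), clear(c), clear(e), clear(f)}  (20 atoms)
goal ⊆ F2  ⇒  h_max = 2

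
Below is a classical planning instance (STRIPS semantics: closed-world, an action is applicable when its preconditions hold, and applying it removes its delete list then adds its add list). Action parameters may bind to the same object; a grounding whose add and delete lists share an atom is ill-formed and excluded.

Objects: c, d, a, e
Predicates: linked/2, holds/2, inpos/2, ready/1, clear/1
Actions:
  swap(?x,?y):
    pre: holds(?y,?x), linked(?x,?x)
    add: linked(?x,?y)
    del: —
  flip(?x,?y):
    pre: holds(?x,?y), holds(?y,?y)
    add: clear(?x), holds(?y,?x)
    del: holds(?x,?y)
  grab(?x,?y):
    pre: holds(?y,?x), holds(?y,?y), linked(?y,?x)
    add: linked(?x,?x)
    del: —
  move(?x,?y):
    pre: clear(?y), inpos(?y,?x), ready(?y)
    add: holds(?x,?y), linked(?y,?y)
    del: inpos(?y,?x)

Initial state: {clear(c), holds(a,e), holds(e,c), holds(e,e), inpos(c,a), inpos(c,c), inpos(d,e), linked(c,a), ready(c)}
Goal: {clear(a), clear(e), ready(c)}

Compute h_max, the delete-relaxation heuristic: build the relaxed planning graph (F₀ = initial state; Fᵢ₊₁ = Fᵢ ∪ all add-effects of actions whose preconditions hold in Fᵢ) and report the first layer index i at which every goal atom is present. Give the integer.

F0 = init (9 atoms)
F1 = F0 ∪ {clear(a), holds(a,c), holds(c,c), holds(e,a), linked(c,c)}  (14 atoms)
F2 = F1 ∪ {clear(e), holds(c,a), holds(c,e), linked(c,e)}  (18 atoms)
goal ⊆ F2  ⇒  h_max = 2

2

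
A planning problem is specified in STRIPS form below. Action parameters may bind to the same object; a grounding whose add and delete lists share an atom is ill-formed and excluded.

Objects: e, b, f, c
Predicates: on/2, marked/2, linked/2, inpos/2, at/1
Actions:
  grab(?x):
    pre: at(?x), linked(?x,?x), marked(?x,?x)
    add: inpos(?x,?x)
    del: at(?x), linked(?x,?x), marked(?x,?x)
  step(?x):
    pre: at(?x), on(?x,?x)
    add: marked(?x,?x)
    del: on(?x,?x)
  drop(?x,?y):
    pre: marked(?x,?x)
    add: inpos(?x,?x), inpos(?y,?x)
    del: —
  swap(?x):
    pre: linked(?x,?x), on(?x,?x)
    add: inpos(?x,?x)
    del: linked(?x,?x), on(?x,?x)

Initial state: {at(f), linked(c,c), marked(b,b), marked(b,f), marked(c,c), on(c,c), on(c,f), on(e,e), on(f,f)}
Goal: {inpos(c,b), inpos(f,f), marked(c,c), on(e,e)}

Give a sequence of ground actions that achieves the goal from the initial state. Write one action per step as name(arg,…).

step(f); drop(b,c); drop(f,e)

1. step(f)  →  {at(f), linked(c,c), marked(b,b), marked(b,f), marked(c,c), marked(f,f), on(c,c), on(c,f), on(e,e)}
2. drop(b,c)  →  {at(f), inpos(b,b), inpos(c,b), linked(c,c), marked(b,b), marked(b,f), marked(c,c), marked(f,f), on(c,c), on(c,f), on(e,e)}
3. drop(f,e)  →  {at(f), inpos(b,b), inpos(c,b), inpos(e,f), inpos(f,f), linked(c,c), marked(b,b), marked(b,f), marked(c,c), marked(f,f), on(c,c), on(c,f), on(e,e)}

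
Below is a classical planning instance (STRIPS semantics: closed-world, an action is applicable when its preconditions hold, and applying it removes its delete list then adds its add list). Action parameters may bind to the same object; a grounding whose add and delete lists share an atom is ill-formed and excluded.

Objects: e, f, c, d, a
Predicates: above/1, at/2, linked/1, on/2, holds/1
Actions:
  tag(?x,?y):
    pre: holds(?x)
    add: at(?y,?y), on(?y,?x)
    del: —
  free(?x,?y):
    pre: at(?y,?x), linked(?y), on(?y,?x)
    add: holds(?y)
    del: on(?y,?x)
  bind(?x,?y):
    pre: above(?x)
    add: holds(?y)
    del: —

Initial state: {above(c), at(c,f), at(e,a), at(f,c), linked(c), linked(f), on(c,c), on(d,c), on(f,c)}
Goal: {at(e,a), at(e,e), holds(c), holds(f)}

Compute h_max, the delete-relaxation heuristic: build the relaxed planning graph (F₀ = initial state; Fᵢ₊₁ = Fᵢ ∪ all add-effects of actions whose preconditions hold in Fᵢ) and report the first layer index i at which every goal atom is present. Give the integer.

2

F0 = init (9 atoms)
F1 = F0 ∪ {holds(a), holds(c), holds(d), holds(e), holds(f)}  (14 atoms)
F2 = F1 ∪ {at(a,a), at(c,c), at(d,d), at(e,e), at(f,f), on(a,a), on(a,c), on(a,d), on(a,e), on(a,f), on(c,a), on(c,d), on(c,e), on(c,f), on(d,a), on(d,d), on(d,e), on(d,f), on(e,a), on(e,c), on(e,d), on(e,e), on(e,f), on(f,a), on(f,d), on(f,e), on(f,f)}  (41 atoms)
goal ⊆ F2  ⇒  h_max = 2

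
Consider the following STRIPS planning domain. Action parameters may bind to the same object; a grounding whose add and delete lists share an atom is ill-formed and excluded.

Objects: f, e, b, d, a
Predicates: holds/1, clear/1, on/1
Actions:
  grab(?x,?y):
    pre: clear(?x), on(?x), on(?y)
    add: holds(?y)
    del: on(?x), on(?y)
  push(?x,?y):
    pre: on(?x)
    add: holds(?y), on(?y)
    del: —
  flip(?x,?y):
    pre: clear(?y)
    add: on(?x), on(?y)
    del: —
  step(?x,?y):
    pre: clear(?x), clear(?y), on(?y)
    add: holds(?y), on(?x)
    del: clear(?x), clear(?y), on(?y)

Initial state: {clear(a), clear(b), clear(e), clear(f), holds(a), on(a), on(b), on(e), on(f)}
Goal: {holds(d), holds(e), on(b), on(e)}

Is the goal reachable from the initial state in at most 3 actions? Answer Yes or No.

Yes

1. push(f,e)  →  {clear(a), clear(b), clear(e), clear(f), holds(a), holds(e), on(a), on(b), on(e), on(f)}
2. push(f,d)  →  {clear(a), clear(b), clear(e), clear(f), holds(a), holds(d), holds(e), on(a), on(b), on(d), on(e), on(f)}
optimal plan length = 2; 2 ≤ 3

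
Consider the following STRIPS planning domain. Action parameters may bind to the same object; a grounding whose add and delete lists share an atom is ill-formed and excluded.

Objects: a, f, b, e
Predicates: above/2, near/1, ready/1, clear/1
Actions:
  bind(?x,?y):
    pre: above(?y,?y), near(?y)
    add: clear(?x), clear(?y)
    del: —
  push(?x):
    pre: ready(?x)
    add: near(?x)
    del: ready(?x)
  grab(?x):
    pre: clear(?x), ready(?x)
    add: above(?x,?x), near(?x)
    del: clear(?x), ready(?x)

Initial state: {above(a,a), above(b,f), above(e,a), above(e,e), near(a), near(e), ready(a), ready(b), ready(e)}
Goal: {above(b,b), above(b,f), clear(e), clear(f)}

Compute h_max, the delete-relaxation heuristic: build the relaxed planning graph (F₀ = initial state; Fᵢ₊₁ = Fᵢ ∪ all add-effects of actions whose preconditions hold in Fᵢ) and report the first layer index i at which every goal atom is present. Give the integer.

F0 = init (9 atoms)
F1 = F0 ∪ {clear(a), clear(b), clear(e), clear(f), near(b)}  (14 atoms)
F2 = F1 ∪ {above(b,b)}  (15 atoms)
goal ⊆ F2  ⇒  h_max = 2

2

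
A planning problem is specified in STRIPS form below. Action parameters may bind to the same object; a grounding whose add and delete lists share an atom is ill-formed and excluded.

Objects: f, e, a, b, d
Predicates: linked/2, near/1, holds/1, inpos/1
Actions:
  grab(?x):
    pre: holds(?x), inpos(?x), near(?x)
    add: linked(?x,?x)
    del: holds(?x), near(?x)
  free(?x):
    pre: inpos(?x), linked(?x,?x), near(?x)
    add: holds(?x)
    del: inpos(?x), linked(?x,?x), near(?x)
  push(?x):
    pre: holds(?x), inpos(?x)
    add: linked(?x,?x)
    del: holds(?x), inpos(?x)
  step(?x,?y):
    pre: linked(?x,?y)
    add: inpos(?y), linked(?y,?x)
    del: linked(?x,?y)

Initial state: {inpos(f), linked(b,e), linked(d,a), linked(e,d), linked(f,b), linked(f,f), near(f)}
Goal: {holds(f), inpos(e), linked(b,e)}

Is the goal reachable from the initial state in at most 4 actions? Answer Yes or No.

Yes

1. free(f)  →  {holds(f), linked(b,e), linked(d,a), linked(e,d), linked(f,b)}
2. step(e,d)  →  {holds(f), inpos(d), linked(b,e), linked(d,a), linked(d,e), linked(f,b)}
3. step(d,e)  →  {holds(f), inpos(d), inpos(e), linked(b,e), linked(d,a), linked(e,d), linked(f,b)}
optimal plan length = 3; 3 ≤ 4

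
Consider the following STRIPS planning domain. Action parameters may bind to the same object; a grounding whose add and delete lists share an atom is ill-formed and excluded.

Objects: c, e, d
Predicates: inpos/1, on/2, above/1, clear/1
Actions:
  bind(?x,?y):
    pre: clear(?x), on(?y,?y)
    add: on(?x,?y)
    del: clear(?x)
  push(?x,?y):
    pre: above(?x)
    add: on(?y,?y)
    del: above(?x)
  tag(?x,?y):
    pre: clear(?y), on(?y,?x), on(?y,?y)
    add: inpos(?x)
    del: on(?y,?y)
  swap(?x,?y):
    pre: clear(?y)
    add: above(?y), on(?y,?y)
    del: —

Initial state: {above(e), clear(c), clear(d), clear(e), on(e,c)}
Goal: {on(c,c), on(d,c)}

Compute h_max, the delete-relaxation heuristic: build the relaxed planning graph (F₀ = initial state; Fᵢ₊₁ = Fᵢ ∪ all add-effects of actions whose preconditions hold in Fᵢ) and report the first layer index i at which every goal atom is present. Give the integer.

F0 = init (5 atoms)
F1 = F0 ∪ {above(c), above(d), on(c,c), on(d,d), on(e,e)}  (10 atoms)
F2 = F1 ∪ {inpos(c), inpos(d), inpos(e), on(c,d), on(c,e), on(d,c), on(d,e), on(e,d)}  (18 atoms)
goal ⊆ F2  ⇒  h_max = 2

2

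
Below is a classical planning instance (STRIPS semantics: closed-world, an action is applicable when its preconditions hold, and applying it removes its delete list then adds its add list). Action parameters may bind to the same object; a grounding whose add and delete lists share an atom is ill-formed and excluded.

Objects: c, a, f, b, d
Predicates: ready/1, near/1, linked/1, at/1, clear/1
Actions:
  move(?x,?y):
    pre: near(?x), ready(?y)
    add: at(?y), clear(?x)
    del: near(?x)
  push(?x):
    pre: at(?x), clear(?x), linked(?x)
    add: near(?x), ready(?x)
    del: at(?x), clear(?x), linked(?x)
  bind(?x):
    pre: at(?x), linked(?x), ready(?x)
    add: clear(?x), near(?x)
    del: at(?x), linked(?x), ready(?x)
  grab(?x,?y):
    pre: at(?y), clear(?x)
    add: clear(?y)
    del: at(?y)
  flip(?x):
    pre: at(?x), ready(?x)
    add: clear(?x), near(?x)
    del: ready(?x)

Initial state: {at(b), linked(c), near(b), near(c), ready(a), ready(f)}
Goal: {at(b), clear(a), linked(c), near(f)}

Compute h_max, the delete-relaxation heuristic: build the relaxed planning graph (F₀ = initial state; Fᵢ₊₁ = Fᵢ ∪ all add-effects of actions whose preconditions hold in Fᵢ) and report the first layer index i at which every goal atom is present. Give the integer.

F0 = init (6 atoms)
F1 = F0 ∪ {at(a), at(f), clear(b), clear(c)}  (10 atoms)
F2 = F1 ∪ {clear(a), clear(f), near(a), near(f)}  (14 atoms)
goal ⊆ F2  ⇒  h_max = 2

2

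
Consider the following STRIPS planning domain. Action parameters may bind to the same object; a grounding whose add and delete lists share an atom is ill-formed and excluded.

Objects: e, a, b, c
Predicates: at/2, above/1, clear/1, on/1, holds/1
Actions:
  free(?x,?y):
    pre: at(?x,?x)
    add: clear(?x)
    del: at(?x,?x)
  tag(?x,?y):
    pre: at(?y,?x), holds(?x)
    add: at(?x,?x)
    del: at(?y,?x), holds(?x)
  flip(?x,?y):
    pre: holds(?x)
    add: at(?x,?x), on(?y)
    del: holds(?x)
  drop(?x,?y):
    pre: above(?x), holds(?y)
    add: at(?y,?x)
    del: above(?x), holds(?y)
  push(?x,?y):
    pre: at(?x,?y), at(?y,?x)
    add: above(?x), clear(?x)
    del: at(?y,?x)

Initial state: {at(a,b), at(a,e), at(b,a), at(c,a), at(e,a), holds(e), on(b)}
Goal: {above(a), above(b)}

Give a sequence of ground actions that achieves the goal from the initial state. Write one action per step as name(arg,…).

1. push(a,e)  →  {above(a), at(a,b), at(a,e), at(b,a), at(c,a), clear(a), holds(e), on(b)}
2. push(b,a)  →  {above(a), above(b), at(a,e), at(b,a), at(c,a), clear(a), clear(b), holds(e), on(b)}

push(a,e); push(b,a)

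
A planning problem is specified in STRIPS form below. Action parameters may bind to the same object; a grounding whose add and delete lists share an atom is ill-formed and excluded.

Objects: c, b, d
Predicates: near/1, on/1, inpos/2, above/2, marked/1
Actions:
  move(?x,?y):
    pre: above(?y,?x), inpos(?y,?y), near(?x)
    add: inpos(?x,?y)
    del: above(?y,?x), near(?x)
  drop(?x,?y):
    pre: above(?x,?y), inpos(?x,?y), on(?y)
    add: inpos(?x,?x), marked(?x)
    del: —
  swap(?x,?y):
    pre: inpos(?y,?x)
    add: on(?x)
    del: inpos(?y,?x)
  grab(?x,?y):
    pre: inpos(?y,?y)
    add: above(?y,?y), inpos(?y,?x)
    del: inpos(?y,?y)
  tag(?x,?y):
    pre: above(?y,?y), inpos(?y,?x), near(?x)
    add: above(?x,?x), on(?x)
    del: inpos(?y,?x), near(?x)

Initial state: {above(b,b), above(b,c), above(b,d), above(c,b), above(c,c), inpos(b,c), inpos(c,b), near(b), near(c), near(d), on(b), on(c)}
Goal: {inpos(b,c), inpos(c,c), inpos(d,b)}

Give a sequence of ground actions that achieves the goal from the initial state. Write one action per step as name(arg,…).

1. drop(c,b)  →  {above(b,b), above(b,c), above(b,d), above(c,b), above(c,c), inpos(b,c), inpos(c,b), inpos(c,c), marked(c), near(b), near(c), near(d), on(b), on(c)}
2. drop(b,c)  →  {above(b,b), above(b,c), above(b,d), above(c,b), above(c,c), inpos(b,b), inpos(b,c), inpos(c,b), inpos(c,c), marked(b), marked(c), near(b), near(c), near(d), on(b), on(c)}
3. move(d,b)  →  {above(b,b), above(b,c), above(c,b), above(c,c), inpos(b,b), inpos(b,c), inpos(c,b), inpos(c,c), inpos(d,b), marked(b), marked(c), near(b), near(c), on(b), on(c)}

drop(c,b); drop(b,c); move(d,b)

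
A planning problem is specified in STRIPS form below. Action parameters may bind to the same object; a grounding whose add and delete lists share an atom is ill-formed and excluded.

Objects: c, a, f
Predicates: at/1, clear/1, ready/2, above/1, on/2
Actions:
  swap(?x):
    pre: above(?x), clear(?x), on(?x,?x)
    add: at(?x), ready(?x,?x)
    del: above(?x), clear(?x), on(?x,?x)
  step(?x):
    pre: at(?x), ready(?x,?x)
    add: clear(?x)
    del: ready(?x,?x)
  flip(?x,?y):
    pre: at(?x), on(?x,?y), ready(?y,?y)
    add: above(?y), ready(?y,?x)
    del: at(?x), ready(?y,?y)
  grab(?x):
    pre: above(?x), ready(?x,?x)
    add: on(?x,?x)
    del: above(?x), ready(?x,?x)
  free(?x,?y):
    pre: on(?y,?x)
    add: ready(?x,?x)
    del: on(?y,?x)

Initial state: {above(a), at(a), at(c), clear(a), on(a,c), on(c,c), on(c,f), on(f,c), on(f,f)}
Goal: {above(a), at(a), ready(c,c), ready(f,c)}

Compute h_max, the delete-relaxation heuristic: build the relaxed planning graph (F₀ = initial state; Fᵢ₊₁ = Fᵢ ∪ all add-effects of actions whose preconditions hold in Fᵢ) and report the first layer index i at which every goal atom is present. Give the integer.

F0 = init (9 atoms)
F1 = F0 ∪ {ready(c,c), ready(f,f)}  (11 atoms)
F2 = F1 ∪ {above(c), above(f), clear(c), ready(c,a), ready(f,c)}  (16 atoms)
goal ⊆ F2  ⇒  h_max = 2

2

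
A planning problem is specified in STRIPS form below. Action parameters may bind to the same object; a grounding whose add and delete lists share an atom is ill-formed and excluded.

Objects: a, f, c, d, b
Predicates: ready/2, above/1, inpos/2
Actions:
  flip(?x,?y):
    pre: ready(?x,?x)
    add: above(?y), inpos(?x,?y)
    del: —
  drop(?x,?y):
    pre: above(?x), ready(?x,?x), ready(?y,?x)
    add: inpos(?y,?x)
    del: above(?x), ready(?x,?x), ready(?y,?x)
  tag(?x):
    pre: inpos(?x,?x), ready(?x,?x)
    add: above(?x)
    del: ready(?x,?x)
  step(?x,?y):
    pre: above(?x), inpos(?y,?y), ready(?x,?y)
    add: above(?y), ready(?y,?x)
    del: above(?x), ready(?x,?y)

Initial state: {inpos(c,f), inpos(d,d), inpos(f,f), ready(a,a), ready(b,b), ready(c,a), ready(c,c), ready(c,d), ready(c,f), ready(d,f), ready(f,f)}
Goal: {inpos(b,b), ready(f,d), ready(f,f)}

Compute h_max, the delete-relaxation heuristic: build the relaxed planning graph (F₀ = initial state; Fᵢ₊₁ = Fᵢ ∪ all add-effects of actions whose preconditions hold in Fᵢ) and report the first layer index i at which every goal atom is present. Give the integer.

F0 = init (11 atoms)
F1 = F0 ∪ {above(a), above(b), above(c), above(d), above(f), inpos(a,a), inpos(a,b), inpos(a,c), inpos(a,d), inpos(a,f), inpos(b,a), inpos(b,b), inpos(b,c), inpos(b,d), inpos(b,f), inpos(c,a), inpos(c,b), inpos(c,c), inpos(c,d), inpos(f,a), inpos(f,b), inpos(f,c), inpos(f,d)}  (34 atoms)
F2 = F1 ∪ {inpos(d,f), ready(a,c), ready(d,c), ready(f,c), ready(f,d)}  (39 atoms)
goal ⊆ F2  ⇒  h_max = 2

2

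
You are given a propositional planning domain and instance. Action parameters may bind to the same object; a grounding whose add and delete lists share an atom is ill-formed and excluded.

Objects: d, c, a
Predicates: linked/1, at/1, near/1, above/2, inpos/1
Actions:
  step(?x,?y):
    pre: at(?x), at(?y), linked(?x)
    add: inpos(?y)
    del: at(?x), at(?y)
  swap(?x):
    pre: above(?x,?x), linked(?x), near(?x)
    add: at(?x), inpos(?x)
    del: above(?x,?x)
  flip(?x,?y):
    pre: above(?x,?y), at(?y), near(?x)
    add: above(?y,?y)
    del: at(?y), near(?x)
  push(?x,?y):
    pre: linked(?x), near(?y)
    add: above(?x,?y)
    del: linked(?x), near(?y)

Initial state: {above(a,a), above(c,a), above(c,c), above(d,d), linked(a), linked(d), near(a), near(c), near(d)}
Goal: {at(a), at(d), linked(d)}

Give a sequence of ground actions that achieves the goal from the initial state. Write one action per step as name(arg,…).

swap(d); swap(a)

1. swap(d)  →  {above(a,a), above(c,a), above(c,c), at(d), inpos(d), linked(a), linked(d), near(a), near(c), near(d)}
2. swap(a)  →  {above(c,a), above(c,c), at(a), at(d), inpos(a), inpos(d), linked(a), linked(d), near(a), near(c), near(d)}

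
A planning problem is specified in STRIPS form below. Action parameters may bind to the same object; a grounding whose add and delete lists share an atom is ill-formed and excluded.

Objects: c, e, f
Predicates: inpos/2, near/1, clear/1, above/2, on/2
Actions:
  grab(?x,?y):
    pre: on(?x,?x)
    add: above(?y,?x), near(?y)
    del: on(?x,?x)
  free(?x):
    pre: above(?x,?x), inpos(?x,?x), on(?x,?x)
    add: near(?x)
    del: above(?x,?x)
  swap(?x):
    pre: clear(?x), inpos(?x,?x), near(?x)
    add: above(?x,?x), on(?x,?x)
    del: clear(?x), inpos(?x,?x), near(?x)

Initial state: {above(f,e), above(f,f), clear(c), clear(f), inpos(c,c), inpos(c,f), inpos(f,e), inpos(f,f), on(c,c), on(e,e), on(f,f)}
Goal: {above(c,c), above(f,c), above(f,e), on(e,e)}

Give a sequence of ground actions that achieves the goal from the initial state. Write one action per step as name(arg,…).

grab(c,c); swap(c); grab(c,f)

1. grab(c,c)  →  {above(c,c), above(f,e), above(f,f), clear(c), clear(f), inpos(c,c), inpos(c,f), inpos(f,e), inpos(f,f), near(c), on(e,e), on(f,f)}
2. swap(c)  →  {above(c,c), above(f,e), above(f,f), clear(f), inpos(c,f), inpos(f,e), inpos(f,f), on(c,c), on(e,e), on(f,f)}
3. grab(c,f)  →  {above(c,c), above(f,c), above(f,e), above(f,f), clear(f), inpos(c,f), inpos(f,e), inpos(f,f), near(f), on(e,e), on(f,f)}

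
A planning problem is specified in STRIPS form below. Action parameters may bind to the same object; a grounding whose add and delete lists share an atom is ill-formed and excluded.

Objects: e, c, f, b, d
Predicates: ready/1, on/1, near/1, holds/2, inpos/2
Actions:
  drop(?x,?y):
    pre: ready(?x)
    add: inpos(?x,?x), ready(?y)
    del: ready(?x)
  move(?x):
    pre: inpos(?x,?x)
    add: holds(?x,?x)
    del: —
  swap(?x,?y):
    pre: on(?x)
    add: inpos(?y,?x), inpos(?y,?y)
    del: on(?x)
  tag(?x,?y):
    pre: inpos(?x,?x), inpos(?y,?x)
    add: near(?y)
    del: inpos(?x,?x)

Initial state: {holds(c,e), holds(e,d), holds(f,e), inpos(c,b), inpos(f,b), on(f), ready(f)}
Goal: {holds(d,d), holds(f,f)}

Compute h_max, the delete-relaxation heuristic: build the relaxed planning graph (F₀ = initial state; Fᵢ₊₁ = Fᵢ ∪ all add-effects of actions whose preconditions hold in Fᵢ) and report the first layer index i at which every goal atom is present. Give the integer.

2

F0 = init (7 atoms)
F1 = F0 ∪ {inpos(b,b), inpos(b,f), inpos(c,c), inpos(c,f), inpos(d,d), inpos(d,f), inpos(e,e), inpos(e,f), inpos(f,f), ready(b), ready(c), ready(d), ready(e)}  (20 atoms)
F2 = F1 ∪ {holds(b,b), holds(c,c), holds(d,d), holds(e,e), holds(f,f), near(b), near(c), near(d), near(e), near(f)}  (30 atoms)
goal ⊆ F2  ⇒  h_max = 2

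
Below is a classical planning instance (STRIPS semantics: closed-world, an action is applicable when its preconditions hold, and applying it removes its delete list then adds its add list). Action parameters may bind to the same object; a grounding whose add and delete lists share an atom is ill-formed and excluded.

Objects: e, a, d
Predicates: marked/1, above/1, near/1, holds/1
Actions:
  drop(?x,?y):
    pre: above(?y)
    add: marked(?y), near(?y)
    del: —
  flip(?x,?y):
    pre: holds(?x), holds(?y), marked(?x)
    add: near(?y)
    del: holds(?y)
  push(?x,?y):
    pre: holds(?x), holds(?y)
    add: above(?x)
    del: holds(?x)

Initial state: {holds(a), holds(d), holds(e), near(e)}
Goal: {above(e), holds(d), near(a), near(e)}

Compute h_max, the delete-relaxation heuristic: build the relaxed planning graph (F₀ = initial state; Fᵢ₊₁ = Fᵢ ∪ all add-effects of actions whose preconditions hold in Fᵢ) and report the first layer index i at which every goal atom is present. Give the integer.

2

F0 = init (4 atoms)
F1 = F0 ∪ {above(a), above(d), above(e)}  (7 atoms)
F2 = F1 ∪ {marked(a), marked(d), marked(e), near(a), near(d)}  (12 atoms)
goal ⊆ F2  ⇒  h_max = 2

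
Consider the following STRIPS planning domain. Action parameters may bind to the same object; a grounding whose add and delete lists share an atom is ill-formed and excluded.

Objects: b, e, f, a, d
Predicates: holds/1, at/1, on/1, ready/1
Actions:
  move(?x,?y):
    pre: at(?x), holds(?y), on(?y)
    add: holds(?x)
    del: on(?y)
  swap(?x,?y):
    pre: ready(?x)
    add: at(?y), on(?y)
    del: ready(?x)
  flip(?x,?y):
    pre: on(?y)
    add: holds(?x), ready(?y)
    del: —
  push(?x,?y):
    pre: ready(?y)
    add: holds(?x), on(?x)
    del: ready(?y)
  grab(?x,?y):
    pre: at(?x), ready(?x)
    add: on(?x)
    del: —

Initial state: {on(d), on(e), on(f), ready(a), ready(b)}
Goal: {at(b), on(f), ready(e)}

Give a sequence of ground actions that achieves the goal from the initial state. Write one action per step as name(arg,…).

swap(b,b); flip(b,e)

1. swap(b,b)  →  {at(b), on(b), on(d), on(e), on(f), ready(a)}
2. flip(b,e)  →  {at(b), holds(b), on(b), on(d), on(e), on(f), ready(a), ready(e)}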